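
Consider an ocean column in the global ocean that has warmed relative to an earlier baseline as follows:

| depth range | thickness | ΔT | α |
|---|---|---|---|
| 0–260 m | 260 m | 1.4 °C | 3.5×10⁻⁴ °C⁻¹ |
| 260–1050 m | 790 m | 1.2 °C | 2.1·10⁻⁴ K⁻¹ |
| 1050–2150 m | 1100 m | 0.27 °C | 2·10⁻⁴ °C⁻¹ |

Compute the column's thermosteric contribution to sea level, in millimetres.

about 386 mm

Layer 1: 3.5×10⁻⁴ × 1.4 × 260 = 0.12740 m
260–1050 m: 1.2 × 2.1×10⁻⁴ × 790 = 0.19908 m
0.27 × 2×10⁻⁴ × 1100 = 0.05940 m
Δh = 0.12740 + 0.19908 + 0.05940 = 0.38588 m ≈ 386 mm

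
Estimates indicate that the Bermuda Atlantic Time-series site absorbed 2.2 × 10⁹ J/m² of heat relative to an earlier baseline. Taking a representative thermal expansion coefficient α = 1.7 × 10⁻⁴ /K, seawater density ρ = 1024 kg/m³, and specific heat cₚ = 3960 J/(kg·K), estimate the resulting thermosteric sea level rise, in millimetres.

92.2 mm

Δh = αQ/(ρcₚ) = 1.7×10⁻⁴ × 2.2×10⁹ / (1024 × 3960) ≈ 0.092231 m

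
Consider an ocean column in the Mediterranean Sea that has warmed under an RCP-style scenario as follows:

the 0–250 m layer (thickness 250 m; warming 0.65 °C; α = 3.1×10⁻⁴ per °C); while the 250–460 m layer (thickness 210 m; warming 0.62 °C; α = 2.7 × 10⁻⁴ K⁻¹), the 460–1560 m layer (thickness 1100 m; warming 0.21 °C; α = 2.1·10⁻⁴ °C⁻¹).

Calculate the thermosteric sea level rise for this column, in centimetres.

0–250 m: 0.65 × 3.1×10⁻⁴ × 250 = 0.050375 m
Layer 2: 210 × 0.62 × 2.7×10⁻⁴ = 0.035154 m
1100 × 2.1×10⁻⁴ × 0.21 = 0.04851 m
Δh = 0.050375 + 0.035154 + 0.04851 = 0.134039 m

Δh ≈ 13.4 cm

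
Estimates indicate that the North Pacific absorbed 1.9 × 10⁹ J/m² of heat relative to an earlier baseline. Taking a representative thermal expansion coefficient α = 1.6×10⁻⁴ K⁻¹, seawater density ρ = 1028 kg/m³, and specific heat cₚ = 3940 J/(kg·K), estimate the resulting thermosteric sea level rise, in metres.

about 0.0751 m

Δh = αQ/(ρcₚ) = 1.6×10⁻⁴ × 1.9×10⁹ / (1028 × 3940) ≈ 0.075056 m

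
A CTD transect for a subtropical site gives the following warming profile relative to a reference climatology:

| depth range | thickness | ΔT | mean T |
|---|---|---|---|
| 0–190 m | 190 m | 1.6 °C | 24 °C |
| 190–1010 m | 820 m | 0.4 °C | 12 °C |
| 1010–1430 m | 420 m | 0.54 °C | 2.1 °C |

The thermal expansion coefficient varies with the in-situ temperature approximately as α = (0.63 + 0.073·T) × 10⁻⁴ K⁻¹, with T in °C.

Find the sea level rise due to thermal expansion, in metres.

Δh = 0.140 m

Layer 1: α = (0.63 + 0.073×24)×10⁻⁴ = 2.382×10⁻⁴ K⁻¹
Layer 2: α = (0.63 + 0.073×12)×10⁻⁴ = 1.506×10⁻⁴ K⁻¹
Layer 3: α = (0.63 + 0.073×2.1)×10⁻⁴ = 0.7833×10⁻⁴ K⁻¹
190 × 2.382×10⁻⁴ × 1.6 = 0.0724128 m
0.4 × 1.506×10⁻⁴ × 820 = 0.0493968 m
1010–1430 m: 420 × 0.54 × 0.7833×10⁻⁴ = 0.017765244 m
Δh = 0.0724128 + 0.0493968 + 0.017765244 = 0.139574844 m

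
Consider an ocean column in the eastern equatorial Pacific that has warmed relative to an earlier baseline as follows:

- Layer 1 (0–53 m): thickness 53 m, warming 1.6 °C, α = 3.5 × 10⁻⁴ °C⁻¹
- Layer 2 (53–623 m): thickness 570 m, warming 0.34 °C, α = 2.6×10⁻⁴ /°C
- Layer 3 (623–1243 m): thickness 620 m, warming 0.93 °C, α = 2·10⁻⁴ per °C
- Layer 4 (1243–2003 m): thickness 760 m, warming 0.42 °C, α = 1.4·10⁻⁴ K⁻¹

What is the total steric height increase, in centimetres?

0–53 m: 1.6 × 3.5×10⁻⁴ × 53 = 0.02968 m
2.6×10⁻⁴ × 570 × 0.34 = 0.050388 m
623–1243 m: 2×10⁻⁴ × 620 × 0.93 = 0.11532 m
Layer 4: 760 × 0.42 × 1.4×10⁻⁴ = 0.044688 m
Δh = 0.02968 + 0.050388 + 0.11532 + 0.044688 = 0.240076 m

Δh ≈ 24 cm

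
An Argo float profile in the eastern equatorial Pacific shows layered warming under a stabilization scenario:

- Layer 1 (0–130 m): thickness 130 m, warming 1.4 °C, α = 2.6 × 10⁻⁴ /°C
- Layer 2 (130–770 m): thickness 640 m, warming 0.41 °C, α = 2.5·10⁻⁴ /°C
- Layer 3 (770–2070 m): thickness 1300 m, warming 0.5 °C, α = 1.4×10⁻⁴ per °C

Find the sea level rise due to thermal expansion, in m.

0–130 m: 2.6×10⁻⁴ × 130 × 1.4 = 0.04732 m
130–770 m: 640 × 0.41 × 2.5×10⁻⁴ = 0.06560 m
770–2070 m: 1.4×10⁻⁴ × 0.5 × 1300 = 0.09100 m
Δh = 0.04732 + 0.06560 + 0.09100 = 0.20392 m

about 0.20 m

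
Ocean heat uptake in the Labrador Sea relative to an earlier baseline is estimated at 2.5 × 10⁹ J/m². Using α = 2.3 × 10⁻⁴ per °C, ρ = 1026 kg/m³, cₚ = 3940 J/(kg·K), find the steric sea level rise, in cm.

Δh = αQ/(ρcₚ) = 2.3×10⁻⁴ × 2.5×10⁹ / (1026 × 3940) ≈ 0.14224 m

14 cm of thermosteric rise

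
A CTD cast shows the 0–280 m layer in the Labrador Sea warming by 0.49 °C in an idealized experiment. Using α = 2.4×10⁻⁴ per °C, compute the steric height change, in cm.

Δh ≈ 3.3 cm

Δh = αΔT·H = 2.4×10⁻⁴ × 0.49 × 280 = 0.032928 m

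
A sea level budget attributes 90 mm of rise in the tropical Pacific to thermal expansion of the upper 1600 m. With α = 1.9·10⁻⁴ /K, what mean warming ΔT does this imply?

ΔT = Δh/(αH) = 0.09 / (1.9×10⁻⁴ × 1600) ≈ 0.2961 °C

0.30 °C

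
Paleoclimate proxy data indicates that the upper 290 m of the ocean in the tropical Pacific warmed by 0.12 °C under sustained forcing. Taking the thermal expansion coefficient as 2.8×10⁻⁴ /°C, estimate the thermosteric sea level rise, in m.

Δh = αΔT·H = 2.8×10⁻⁴ × 0.12 × 290 = 0.009744 m

Δh = 0.00974 m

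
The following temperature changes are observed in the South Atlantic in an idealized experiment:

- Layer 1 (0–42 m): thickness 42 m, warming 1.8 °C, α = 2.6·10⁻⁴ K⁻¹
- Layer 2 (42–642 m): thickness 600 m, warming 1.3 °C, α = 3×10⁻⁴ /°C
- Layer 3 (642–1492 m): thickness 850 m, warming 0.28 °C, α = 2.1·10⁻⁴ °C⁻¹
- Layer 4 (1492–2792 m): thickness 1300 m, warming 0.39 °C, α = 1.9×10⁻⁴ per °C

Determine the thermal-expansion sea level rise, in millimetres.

Layer 1: 1.8 × 2.6×10⁻⁴ × 42 = 0.019656 m
42–642 m: 600 × 1.3 × 3×10⁻⁴ = 0.23400 m
850 × 0.28 × 2.1×10⁻⁴ = 0.04998 m
1300 × 1.9×10⁻⁴ × 0.39 = 0.09633 m
Δh = 0.019656 + 0.23400 + 0.04998 + 0.09633 = 0.399966 m

Δh = 400 mm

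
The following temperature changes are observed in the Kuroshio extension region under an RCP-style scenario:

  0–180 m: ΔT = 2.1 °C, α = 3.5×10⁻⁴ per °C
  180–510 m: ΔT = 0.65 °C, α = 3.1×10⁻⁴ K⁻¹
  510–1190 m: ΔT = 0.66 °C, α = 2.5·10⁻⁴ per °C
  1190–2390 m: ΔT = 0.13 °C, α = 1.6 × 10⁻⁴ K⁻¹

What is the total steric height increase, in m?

0–180 m: 2.1 × 3.5×10⁻⁴ × 180 = 0.13230 m
Layer 2: 330 × 3.1×10⁻⁴ × 0.65 = 0.066495 m
510–1190 m: 2.5×10⁻⁴ × 680 × 0.66 = 0.11220 m
0.13 × 1200 × 1.6×10⁻⁴ = 0.02496 m
Δh = 0.13230 + 0.066495 + 0.11220 + 0.02496 = 0.335955 m

Δh = 0.34 m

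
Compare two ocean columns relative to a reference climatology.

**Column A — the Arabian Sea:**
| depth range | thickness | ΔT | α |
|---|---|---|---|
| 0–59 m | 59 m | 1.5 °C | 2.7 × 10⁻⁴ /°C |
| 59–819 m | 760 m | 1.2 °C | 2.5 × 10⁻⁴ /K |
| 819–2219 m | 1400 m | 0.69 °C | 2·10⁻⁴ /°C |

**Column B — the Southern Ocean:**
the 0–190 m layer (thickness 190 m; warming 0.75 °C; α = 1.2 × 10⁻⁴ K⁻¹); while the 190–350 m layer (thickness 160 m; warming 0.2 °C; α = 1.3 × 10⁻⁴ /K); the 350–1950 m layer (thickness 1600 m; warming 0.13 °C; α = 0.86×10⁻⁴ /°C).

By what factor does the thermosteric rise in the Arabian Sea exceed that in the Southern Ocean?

A Layer 1: 2.7×10⁻⁴ × 59 × 1.5 = 0.023895 m
A 760 × 2.5×10⁻⁴ × 1.2 = 0.22800 m
A 1400 × 0.69 × 2×10⁻⁴ = 0.19320 m
A total: 0.445095 m
B Layer 1: 1.2×10⁻⁴ × 0.75 × 190 = 0.01710 m
B Layer 2: 1.3×10⁻⁴ × 160 × 0.2 = 0.00416 m
B Layer 3: 0.86×10⁻⁴ × 1600 × 0.13 = 0.017888 m
B total: 0.039148 m
Ratio: 0.445095 / 0.039148 ≈ 11.37

≈ 11×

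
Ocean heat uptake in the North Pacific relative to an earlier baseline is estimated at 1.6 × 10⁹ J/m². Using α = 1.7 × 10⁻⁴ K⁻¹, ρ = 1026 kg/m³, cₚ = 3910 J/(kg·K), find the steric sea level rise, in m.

Δh = αQ/(ρcₚ) = 1.7×10⁻⁴ × 1.6×10⁹ / (1026 × 3910) ≈ 0.067802 m

about 0.068 m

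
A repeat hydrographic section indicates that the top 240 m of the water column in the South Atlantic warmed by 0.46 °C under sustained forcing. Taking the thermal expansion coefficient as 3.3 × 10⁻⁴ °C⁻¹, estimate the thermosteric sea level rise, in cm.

3.64 cm of thermosteric rise

Δh = αΔT·H = 3.3×10⁻⁴ × 0.46 × 240 = 0.036432 m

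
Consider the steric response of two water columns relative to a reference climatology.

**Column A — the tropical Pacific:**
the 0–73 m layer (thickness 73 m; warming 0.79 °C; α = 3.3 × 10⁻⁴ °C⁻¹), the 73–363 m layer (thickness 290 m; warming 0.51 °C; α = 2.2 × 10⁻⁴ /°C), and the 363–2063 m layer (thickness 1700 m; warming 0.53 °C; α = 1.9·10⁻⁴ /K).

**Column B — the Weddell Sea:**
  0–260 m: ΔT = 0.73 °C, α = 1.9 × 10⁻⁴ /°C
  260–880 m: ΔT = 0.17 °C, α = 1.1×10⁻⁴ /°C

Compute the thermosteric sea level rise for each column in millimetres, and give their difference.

A Layer 1: 3.3×10⁻⁴ × 73 × 0.79 = 0.0190311 m
A Layer 2: 2.2×10⁻⁴ × 0.51 × 290 = 0.032538 m
A 0.53 × 1700 × 1.9×10⁻⁴ = 0.17119 m
A total: 0.2227591 m
B Layer 1: 0.73 × 1.9×10⁻⁴ × 260 = 0.036062 m
B Layer 2: 1.1×10⁻⁴ × 0.17 × 620 = 0.011594 m
B total: 0.047656 m
Difference: 0.2227591 − 0.047656 = 0.1751031 m

Δh_A ≈ 223 mm, Δh_B ≈ 47.7 mm; difference ≈ 175 mm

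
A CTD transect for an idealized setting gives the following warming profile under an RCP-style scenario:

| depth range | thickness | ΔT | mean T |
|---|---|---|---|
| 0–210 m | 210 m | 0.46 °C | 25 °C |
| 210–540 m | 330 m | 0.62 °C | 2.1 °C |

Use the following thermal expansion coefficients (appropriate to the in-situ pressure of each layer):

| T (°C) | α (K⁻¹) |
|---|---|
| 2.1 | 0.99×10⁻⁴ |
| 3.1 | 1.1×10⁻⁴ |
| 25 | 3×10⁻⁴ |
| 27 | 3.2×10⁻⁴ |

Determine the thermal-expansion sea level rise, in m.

Layer 1 at 25 °C → α = 3×10⁻⁴ K⁻¹
Layer 2 at 2.1 °C → α = 0.99×10⁻⁴ K⁻¹
Layer 1: 3×10⁻⁴ × 210 × 0.46 = 0.02898 m
0.99×10⁻⁴ × 0.62 × 330 = 0.0202554 m
Δh = 0.02898 + 0.0202554 = 0.0492354 m

0.049 m of thermosteric rise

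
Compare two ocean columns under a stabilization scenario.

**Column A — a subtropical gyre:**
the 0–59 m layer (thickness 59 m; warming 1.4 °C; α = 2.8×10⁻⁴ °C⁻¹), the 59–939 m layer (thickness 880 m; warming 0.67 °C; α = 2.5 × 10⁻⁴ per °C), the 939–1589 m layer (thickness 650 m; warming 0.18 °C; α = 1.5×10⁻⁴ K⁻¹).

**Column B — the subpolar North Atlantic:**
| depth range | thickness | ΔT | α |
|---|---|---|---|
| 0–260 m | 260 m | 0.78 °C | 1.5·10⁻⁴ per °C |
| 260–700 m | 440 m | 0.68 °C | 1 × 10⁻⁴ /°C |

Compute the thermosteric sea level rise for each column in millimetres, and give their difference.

A Layer 1: 2.8×10⁻⁴ × 1.4 × 59 = 0.023128 m
A Layer 2: 0.67 × 2.5×10⁻⁴ × 880 = 0.14740 m
A Layer 3: 0.18 × 650 × 1.5×10⁻⁴ = 0.01755 m
A total: 0.188078 m
B Layer 1: 0.78 × 260 × 1.5×10⁻⁴ = 0.03042 m
B Layer 2: 0.68 × 440 × 1×10⁻⁴ = 0.02992 m
B total: 0.06034 m
Difference: 0.188078 − 0.06034 = 0.127738 m

Δh_A ≈ 188 mm, Δh_B ≈ 60.3 mm; difference ≈ 128 mm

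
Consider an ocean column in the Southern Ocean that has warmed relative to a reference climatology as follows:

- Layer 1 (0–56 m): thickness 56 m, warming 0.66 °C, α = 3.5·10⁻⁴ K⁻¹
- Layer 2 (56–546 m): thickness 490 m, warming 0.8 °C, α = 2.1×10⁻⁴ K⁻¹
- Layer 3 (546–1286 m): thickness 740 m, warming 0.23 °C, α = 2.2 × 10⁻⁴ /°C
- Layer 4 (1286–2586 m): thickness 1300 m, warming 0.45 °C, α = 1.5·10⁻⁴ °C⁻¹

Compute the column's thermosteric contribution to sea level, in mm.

0–56 m: 56 × 0.66 × 3.5×10⁻⁴ = 0.012936 m
2.1×10⁻⁴ × 0.8 × 490 = 0.08232 m
2.2×10⁻⁴ × 740 × 0.23 = 0.037444 m
1286–2586 m: 1300 × 1.5×10⁻⁴ × 0.45 = 0.08775 m
Δh = 0.012936 + 0.08232 + 0.037444 + 0.08775 = 0.22045 m

Δh = 220 mm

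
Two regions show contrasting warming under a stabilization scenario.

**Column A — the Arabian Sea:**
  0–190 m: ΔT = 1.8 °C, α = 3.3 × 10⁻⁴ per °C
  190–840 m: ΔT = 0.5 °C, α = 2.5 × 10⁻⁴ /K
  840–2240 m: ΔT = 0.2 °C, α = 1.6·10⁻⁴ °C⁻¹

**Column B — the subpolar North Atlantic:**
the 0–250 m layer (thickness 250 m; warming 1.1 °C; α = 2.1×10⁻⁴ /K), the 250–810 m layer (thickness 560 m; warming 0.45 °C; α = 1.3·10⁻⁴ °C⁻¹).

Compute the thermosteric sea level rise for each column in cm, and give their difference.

A 0–190 m: 1.8 × 3.3×10⁻⁴ × 190 = 0.11286 m
A 190–840 m: 650 × 2.5×10⁻⁴ × 0.5 = 0.08125 m
A 840–2240 m: 1400 × 1.6×10⁻⁴ × 0.2 = 0.04480 m
A total: 0.23891 m
B 0–250 m: 1.1 × 2.1×10⁻⁴ × 250 = 0.05775 m
B 250–810 m: 0.45 × 1.3×10⁻⁴ × 560 = 0.03276 m
B total: 0.09051 m
Difference: 0.23891 − 0.09051 = 0.14840 m

A: 23.9 cm; B: 9.05 cm; difference 14.8 cm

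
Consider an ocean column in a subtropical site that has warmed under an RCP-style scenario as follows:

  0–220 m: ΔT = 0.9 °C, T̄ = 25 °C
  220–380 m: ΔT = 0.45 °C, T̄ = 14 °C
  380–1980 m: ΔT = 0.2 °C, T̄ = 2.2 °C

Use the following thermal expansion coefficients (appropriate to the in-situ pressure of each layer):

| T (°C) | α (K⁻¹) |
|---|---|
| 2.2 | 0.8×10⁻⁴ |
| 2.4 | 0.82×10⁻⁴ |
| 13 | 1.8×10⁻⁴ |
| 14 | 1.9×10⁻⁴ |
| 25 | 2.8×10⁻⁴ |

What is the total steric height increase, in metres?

Δh ≈ 0.0947 m

Layer 1 at 25 °C → α = 2.8×10⁻⁴ K⁻¹
Layer 2 at 14 °C → α = 1.9×10⁻⁴ K⁻¹
Layer 3 at 2.2 °C → α = 0.8×10⁻⁴ K⁻¹
0–220 m: 220 × 0.9 × 2.8×10⁻⁴ = 0.05544 m
220–380 m: 160 × 1.9×10⁻⁴ × 0.45 = 0.01368 m
Layer 3: 1600 × 0.8×10⁻⁴ × 0.2 = 0.02560 m
Δh = 0.05544 + 0.01368 + 0.02560 = 0.09472 m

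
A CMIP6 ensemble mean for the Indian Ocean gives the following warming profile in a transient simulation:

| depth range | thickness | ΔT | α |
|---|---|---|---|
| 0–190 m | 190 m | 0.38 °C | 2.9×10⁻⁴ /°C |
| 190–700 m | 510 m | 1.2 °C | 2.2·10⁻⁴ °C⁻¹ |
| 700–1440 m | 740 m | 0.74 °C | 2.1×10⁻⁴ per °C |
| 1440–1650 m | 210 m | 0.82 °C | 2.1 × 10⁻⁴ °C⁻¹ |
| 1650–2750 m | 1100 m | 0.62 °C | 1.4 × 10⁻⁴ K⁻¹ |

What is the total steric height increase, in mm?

0–190 m: 0.38 × 2.9×10⁻⁴ × 190 = 0.020938 m
Layer 2: 1.2 × 2.2×10⁻⁴ × 510 = 0.13464 m
700–1440 m: 0.74 × 740 × 2.1×10⁻⁴ = 0.114996 m
1440–1650 m: 210 × 2.1×10⁻⁴ × 0.82 = 0.036162 m
1650–2750 m: 1.4×10⁻⁴ × 0.62 × 1100 = 0.09548 m
Δh = 0.020938 + 0.13464 + 0.114996 + 0.036162 + 0.09548 = 0.402216 m ≈ 402 mm

Δh ≈ 402 mm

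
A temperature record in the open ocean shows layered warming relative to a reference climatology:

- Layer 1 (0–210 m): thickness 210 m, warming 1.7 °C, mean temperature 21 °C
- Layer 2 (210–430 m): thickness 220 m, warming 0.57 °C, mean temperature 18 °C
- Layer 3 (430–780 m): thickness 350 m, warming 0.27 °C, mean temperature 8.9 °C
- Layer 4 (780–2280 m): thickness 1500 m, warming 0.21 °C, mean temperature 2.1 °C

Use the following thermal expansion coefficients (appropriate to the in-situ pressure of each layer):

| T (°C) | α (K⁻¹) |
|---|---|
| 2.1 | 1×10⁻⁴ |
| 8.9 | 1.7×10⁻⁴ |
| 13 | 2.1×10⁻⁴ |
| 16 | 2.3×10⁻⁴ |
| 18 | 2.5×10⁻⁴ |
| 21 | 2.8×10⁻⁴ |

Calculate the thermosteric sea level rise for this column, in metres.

0.179 m of thermosteric rise

Layer 1 at 21 °C → α = 2.8×10⁻⁴ K⁻¹
Layer 2 at 18 °C → α = 2.5×10⁻⁴ K⁻¹
Layer 3 at 8.9 °C → α = 1.7×10⁻⁴ K⁻¹
Layer 4 at 2.1 °C → α = 1×10⁻⁴ K⁻¹
Layer 1: 1.7 × 210 × 2.8×10⁻⁴ = 0.09996 m
210–430 m: 0.57 × 2.5×10⁻⁴ × 220 = 0.03135 m
0.27 × 350 × 1.7×10⁻⁴ = 0.016065 m
780–2280 m: 1500 × 0.21 × 1×10⁻⁴ = 0.03150 m
Δh = 0.09996 + 0.03135 + 0.016065 + 0.03150 = 0.178875 m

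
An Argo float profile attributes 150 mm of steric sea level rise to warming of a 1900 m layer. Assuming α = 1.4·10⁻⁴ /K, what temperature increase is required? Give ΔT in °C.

ΔT = Δh/(αH) = 0.15 / (1.4×10⁻⁴ × 1900) ≈ 0.5639 °C

about 0.56 °C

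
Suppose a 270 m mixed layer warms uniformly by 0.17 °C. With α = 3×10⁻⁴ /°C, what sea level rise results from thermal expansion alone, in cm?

about 1.38 cm

Δh = αΔT·H = 3×10⁻⁴ × 0.17 × 270 = 0.01377 m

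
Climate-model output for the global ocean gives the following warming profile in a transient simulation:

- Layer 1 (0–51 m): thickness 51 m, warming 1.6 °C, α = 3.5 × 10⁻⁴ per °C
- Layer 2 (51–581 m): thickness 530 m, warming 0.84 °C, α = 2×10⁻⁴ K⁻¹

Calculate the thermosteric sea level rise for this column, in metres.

0.118 m

0–51 m: 1.6 × 51 × 3.5×10⁻⁴ = 0.02856 m
Layer 2: 530 × 0.84 × 2×10⁻⁴ = 0.08904 m
Δh = 0.02856 + 0.08904 = 0.11760 m ≈ 0.118 m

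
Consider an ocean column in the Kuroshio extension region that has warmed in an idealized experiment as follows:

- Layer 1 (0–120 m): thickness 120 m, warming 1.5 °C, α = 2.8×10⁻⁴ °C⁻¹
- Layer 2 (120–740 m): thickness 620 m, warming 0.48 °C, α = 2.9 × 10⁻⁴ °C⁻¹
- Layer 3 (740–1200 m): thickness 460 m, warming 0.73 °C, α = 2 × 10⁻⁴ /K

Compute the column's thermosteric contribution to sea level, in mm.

about 200 mm

2.8×10⁻⁴ × 120 × 1.5 = 0.05040 m
620 × 2.9×10⁻⁴ × 0.48 = 0.086304 m
2×10⁻⁴ × 0.73 × 460 = 0.06716 m
Δh = 0.05040 + 0.086304 + 0.06716 = 0.203864 m ≈ 200 mm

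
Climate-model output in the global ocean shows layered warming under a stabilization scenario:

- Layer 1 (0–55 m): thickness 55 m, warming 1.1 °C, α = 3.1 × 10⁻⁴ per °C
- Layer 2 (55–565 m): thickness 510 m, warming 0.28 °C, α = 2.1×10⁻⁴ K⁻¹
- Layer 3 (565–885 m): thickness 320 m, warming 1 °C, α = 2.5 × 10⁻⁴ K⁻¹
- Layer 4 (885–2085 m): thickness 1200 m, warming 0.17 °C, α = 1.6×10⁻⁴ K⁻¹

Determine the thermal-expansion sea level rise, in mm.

160 mm

3.1×10⁻⁴ × 55 × 1.1 = 0.018755 m
Layer 2: 510 × 2.1×10⁻⁴ × 0.28 = 0.029988 m
Layer 3: 1 × 2.5×10⁻⁴ × 320 = 0.08000 m
Layer 4: 1200 × 0.17 × 1.6×10⁻⁴ = 0.03264 m
Δh = 0.018755 + 0.029988 + 0.08000 + 0.03264 = 0.161383 m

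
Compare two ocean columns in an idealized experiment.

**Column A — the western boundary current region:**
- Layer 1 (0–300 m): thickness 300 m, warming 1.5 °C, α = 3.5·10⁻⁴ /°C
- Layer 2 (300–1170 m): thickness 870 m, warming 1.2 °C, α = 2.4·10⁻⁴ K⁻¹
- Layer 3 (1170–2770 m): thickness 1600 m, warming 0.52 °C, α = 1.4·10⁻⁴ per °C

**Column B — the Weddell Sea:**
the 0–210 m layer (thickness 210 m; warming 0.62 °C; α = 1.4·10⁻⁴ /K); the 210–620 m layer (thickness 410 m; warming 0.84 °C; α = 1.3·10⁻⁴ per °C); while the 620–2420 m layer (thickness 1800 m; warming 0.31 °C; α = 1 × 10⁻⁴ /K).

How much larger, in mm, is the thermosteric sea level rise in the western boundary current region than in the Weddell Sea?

A Layer 1: 300 × 3.5×10⁻⁴ × 1.5 = 0.15750 m
A 870 × 1.2 × 2.4×10⁻⁴ = 0.25056 m
A 0.52 × 1600 × 1.4×10⁻⁴ = 0.11648 m
A total: 0.52454 m
B 0–210 m: 210 × 1.4×10⁻⁴ × 0.62 = 0.018228 m
B Layer 2: 0.84 × 1.3×10⁻⁴ × 410 = 0.044772 m
B 620–2420 m: 1×10⁻⁴ × 0.31 × 1800 = 0.05580 m
B total: 0.11880 m
Difference: 0.52454 − 0.11880 = 0.40574 m

Δh_A − Δh_B ≈ 406 mm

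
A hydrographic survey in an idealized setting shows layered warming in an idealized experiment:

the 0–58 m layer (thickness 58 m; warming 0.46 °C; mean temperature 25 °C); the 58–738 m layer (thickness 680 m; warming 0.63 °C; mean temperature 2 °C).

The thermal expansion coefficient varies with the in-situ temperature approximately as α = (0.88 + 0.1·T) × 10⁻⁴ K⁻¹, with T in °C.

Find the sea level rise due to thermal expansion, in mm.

Δh ≈ 55 mm

Layer 1: α = (0.88 + 0.1×25)×10⁻⁴ = 3.38×10⁻⁴ K⁻¹
Layer 2: α = (0.88 + 0.1×2)×10⁻⁴ = 1.08×10⁻⁴ K⁻¹
0–58 m: 0.46 × 3.38×10⁻⁴ × 58 = 0.00901784 m
1.08×10⁻⁴ × 0.63 × 680 = 0.0462672 m
Δh = 0.00901784 + 0.0462672 = 0.05528504 m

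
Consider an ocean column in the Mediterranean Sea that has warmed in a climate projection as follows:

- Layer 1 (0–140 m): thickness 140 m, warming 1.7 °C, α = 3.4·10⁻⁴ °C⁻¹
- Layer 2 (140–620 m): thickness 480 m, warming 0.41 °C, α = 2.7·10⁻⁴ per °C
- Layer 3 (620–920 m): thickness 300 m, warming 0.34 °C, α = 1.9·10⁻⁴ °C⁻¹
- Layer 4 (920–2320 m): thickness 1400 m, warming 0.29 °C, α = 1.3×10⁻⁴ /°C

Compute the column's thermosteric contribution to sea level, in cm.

Δh = 20.6 cm

Layer 1: 1.7 × 3.4×10⁻⁴ × 140 = 0.08092 m
480 × 2.7×10⁻⁴ × 0.41 = 0.053136 m
620–920 m: 0.34 × 1.9×10⁻⁴ × 300 = 0.01938 m
920–2320 m: 0.29 × 1.3×10⁻⁴ × 1400 = 0.05278 m
Δh = 0.08092 + 0.053136 + 0.01938 + 0.05278 = 0.206216 m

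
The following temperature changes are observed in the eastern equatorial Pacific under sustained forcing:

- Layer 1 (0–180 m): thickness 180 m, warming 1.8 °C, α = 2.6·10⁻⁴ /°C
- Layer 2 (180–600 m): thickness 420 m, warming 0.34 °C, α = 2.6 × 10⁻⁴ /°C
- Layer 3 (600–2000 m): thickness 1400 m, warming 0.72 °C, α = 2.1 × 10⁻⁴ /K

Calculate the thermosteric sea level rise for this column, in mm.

1.8 × 180 × 2.6×10⁻⁴ = 0.08424 m
180–600 m: 0.34 × 420 × 2.6×10⁻⁴ = 0.037128 m
1400 × 2.1×10⁻⁴ × 0.72 = 0.21168 m
Δh = 0.08424 + 0.037128 + 0.21168 = 0.333048 m ≈ 333 mm

333 mm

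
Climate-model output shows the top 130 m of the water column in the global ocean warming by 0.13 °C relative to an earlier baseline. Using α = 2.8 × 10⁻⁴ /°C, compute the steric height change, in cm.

Δh = 0.473 cm

Δh = αΔT·H = 2.8×10⁻⁴ × 0.13 × 130 = 0.004732 m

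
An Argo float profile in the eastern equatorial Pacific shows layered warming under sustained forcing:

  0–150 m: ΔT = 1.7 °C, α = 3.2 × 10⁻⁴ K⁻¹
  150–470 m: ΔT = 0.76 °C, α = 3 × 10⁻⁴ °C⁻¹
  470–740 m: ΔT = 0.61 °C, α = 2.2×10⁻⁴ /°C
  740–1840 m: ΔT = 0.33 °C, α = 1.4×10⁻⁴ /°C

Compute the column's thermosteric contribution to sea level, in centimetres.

24 cm of thermosteric rise

Layer 1: 1.7 × 3.2×10⁻⁴ × 150 = 0.08160 m
0.76 × 3×10⁻⁴ × 320 = 0.07296 m
Layer 3: 0.61 × 2.2×10⁻⁴ × 270 = 0.036234 m
Layer 4: 1100 × 1.4×10⁻⁴ × 0.33 = 0.05082 m
Δh = 0.08160 + 0.07296 + 0.036234 + 0.05082 = 0.241614 m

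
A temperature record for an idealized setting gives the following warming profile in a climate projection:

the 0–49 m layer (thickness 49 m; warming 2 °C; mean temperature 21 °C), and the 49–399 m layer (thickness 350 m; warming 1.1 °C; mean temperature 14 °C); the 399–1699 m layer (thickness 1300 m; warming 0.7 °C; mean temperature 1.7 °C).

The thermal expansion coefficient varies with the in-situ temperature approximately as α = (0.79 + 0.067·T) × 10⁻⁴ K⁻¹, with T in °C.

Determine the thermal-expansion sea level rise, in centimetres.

Layer 1: α = (0.79 + 0.067×21)×10⁻⁴ = 2.197×10⁻⁴ K⁻¹
Layer 2: α = (0.79 + 0.067×14)×10⁻⁴ = 1.728×10⁻⁴ K⁻¹
Layer 3: α = (0.79 + 0.067×1.7)×10⁻⁴ = 0.9039×10⁻⁴ K⁻¹
49 × 2.197×10⁻⁴ × 2 = 0.0215306 m
Layer 2: 1.728×10⁻⁴ × 350 × 1.1 = 0.066528 m
0.7 × 0.9039×10⁻⁴ × 1300 = 0.0822549 m
Δh = 0.0215306 + 0.066528 + 0.0822549 = 0.1703135 m

about 17.0 cm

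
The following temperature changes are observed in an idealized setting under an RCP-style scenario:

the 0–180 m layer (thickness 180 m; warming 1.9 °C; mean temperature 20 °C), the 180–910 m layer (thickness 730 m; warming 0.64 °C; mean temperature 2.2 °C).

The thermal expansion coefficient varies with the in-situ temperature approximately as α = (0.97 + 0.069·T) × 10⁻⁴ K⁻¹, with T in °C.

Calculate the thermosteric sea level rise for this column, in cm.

Δh ≈ 13 cm

Layer 1: α = (0.97 + 0.069×20)×10⁻⁴ = 2.35×10⁻⁴ K⁻¹
Layer 2: α = (0.97 + 0.069×2.2)×10⁻⁴ = 1.1218×10⁻⁴ K⁻¹
1.9 × 180 × 2.35×10⁻⁴ = 0.08037 m
Layer 2: 1.1218×10⁻⁴ × 730 × 0.64 = 0.052410496 m
Δh = 0.08037 + 0.052410496 = 0.132780496 m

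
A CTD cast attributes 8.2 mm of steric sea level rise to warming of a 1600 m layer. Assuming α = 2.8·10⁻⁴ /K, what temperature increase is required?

ΔT = Δh/(αH) = 0.0082 / (2.8×10⁻⁴ × 1600) ≈ 0.01830 °C

ΔT ≈ 0.0183 °C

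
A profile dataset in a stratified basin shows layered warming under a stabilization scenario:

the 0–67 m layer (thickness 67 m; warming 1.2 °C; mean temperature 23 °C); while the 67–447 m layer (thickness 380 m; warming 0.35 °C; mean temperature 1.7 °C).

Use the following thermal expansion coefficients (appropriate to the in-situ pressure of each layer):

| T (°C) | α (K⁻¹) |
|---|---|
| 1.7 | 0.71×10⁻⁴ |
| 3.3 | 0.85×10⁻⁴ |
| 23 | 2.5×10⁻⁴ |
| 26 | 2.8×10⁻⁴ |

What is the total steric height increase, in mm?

Layer 1 at 23 °C → α = 2.5×10⁻⁴ K⁻¹
Layer 2 at 1.7 °C → α = 0.71×10⁻⁴ K⁻¹
Layer 1: 67 × 2.5×10⁻⁴ × 1.2 = 0.02010 m
0.71×10⁻⁴ × 380 × 0.35 = 0.009443 m
Δh = 0.02010 + 0.009443 = 0.029543 m ≈ 29.5 mm

Δh = 29.5 mm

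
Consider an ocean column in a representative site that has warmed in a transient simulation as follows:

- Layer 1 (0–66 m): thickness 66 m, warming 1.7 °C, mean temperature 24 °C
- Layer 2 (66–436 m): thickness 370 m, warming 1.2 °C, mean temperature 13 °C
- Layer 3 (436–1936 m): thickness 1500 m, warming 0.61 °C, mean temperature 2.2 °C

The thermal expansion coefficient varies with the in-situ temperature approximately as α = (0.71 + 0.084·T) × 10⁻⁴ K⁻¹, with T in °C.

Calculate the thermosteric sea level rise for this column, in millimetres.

Layer 1: α = (0.71 + 0.084×24)×10⁻⁴ = 2.726×10⁻⁴ K⁻¹
Layer 2: α = (0.71 + 0.084×13)×10⁻⁴ = 1.802×10⁻⁴ K⁻¹
Layer 3: α = (0.71 + 0.084×2.2)×10⁻⁴ = 0.8948×10⁻⁴ K⁻¹
Layer 1: 2.726×10⁻⁴ × 66 × 1.7 = 0.03058572 m
66–436 m: 1.2 × 370 × 1.802×10⁻⁴ = 0.0800088 m
Layer 3: 0.8948×10⁻⁴ × 0.61 × 1500 = 0.0818742 m
Δh = 0.03058572 + 0.0800088 + 0.0818742 = 0.19246872 m

192 mm of thermosteric rise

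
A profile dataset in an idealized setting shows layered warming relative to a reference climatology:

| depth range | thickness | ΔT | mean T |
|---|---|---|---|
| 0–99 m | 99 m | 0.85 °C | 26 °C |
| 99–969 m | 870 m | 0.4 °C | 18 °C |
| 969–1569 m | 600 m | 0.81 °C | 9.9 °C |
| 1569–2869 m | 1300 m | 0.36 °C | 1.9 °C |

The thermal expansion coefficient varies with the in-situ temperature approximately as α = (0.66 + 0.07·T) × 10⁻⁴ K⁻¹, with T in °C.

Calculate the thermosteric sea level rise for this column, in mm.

Layer 1: α = (0.66 + 0.07×26)×10⁻⁴ = 2.48×10⁻⁴ K⁻¹
Layer 2: α = (0.66 + 0.07×18)×10⁻⁴ = 1.92×10⁻⁴ K⁻¹
Layer 3: α = (0.66 + 0.07×9.9)×10⁻⁴ = 1.353×10⁻⁴ K⁻¹
Layer 4: α = (0.66 + 0.07×1.9)×10⁻⁴ = 0.793×10⁻⁴ K⁻¹
Layer 1: 99 × 2.48×10⁻⁴ × 0.85 = 0.0208692 m
0.4 × 1.92×10⁻⁴ × 870 = 0.066816 m
969–1569 m: 600 × 1.353×10⁻⁴ × 0.81 = 0.0657558 m
1569–2869 m: 0.36 × 1300 × 0.793×10⁻⁴ = 0.0371124 m
Δh = 0.0208692 + 0.066816 + 0.0657558 + 0.0371124 = 0.1905534 m ≈ 191 mm

Δh ≈ 191 mm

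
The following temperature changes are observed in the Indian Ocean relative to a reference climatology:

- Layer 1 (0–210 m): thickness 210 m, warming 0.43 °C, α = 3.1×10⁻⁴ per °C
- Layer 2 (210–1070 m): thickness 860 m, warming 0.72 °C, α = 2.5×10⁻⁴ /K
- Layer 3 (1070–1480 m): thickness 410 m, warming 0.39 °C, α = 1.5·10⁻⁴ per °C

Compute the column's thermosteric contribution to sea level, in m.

Δh = 0.207 m

0–210 m: 210 × 0.43 × 3.1×10⁻⁴ = 0.027993 m
Layer 2: 860 × 2.5×10⁻⁴ × 0.72 = 0.15480 m
1070–1480 m: 410 × 1.5×10⁻⁴ × 0.39 = 0.023985 m
Δh = 0.027993 + 0.15480 + 0.023985 = 0.206778 m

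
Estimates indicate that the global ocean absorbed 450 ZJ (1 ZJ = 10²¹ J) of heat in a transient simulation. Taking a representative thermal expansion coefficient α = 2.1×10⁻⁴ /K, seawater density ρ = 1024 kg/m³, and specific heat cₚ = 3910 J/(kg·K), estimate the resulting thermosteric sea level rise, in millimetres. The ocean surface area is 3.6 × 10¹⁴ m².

66 mm

Per unit area: Q = 450×10²¹ / (3.6×10¹⁴) = 1.25×10⁹ J/m²
Δh = αQ/(ρcₚ) = 2.1×10⁻⁴ × 1.25×10⁹ / (1024 × 3910) ≈ 0.065562 m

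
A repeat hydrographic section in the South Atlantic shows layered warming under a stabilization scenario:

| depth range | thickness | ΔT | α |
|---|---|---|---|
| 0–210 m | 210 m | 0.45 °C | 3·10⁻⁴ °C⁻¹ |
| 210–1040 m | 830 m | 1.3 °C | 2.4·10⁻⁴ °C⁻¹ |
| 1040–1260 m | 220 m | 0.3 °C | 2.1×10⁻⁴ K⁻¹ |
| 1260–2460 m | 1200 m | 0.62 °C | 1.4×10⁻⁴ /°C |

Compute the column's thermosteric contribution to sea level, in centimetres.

about 40.5 cm

0–210 m: 210 × 0.45 × 3×10⁻⁴ = 0.02835 m
Layer 2: 830 × 2.4×10⁻⁴ × 1.3 = 0.25896 m
1040–1260 m: 0.3 × 2.1×10⁻⁴ × 220 = 0.01386 m
1260–2460 m: 1.4×10⁻⁴ × 1200 × 0.62 = 0.10416 m
Δh = 0.02835 + 0.25896 + 0.01386 + 0.10416 = 0.40533 m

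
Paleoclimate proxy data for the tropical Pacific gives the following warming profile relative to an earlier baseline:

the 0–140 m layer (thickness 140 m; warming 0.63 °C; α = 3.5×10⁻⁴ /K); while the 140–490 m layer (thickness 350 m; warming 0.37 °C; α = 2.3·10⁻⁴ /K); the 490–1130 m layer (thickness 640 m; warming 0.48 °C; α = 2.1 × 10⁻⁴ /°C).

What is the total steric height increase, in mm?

0–140 m: 3.5×10⁻⁴ × 0.63 × 140 = 0.03087 m
2.3×10⁻⁴ × 350 × 0.37 = 0.029785 m
490–1130 m: 2.1×10⁻⁴ × 0.48 × 640 = 0.064512 m
Δh = 0.03087 + 0.029785 + 0.064512 = 0.125167 m

Δh = 125 mm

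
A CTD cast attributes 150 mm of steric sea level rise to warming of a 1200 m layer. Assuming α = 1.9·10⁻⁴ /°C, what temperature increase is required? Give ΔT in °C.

0.658 °C

ΔT = Δh/(αH) = 0.15 / (1.9×10⁻⁴ × 1200) ≈ 0.6579 °C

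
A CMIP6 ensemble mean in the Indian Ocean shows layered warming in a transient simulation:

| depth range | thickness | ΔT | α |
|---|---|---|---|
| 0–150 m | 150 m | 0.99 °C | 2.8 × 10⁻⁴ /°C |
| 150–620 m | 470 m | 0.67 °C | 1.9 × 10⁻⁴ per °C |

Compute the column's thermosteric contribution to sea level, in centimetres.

Δh = 10.1 cm

150 × 0.99 × 2.8×10⁻⁴ = 0.04158 m
Layer 2: 0.67 × 1.9×10⁻⁴ × 470 = 0.059831 m
Δh = 0.04158 + 0.059831 = 0.101411 m ≈ 10.1 cm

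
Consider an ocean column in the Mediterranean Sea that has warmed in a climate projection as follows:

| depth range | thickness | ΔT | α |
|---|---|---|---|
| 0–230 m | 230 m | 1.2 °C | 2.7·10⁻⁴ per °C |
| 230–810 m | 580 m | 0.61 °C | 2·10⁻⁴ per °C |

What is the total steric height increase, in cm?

Layer 1: 2.7×10⁻⁴ × 230 × 1.2 = 0.07452 m
0.61 × 580 × 2×10⁻⁴ = 0.07076 m
Δh = 0.07452 + 0.07076 = 0.14528 m ≈ 15 cm

15 cm of thermosteric rise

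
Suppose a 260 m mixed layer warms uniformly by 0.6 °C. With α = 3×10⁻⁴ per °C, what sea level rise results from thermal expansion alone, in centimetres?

Δh ≈ 4.7 cm

Δh = αΔT·H = 3×10⁻⁴ × 0.6 × 260 = 0.04680 m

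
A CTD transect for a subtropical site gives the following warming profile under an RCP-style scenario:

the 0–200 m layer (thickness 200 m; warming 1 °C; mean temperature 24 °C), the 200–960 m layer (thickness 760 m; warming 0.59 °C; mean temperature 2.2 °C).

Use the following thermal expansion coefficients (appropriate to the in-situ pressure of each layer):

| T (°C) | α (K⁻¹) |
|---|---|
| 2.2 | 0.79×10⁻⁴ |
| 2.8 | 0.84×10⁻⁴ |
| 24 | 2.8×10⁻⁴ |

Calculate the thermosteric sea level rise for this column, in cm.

Layer 1 at 24 °C → α = 2.8×10⁻⁴ K⁻¹
Layer 2 at 2.2 °C → α = 0.79×10⁻⁴ K⁻¹
200 × 2.8×10⁻⁴ × 1 = 0.05600 m
760 × 0.79×10⁻⁴ × 0.59 = 0.0354236 m
Δh = 0.05600 + 0.0354236 = 0.0914236 m

about 9.1 cm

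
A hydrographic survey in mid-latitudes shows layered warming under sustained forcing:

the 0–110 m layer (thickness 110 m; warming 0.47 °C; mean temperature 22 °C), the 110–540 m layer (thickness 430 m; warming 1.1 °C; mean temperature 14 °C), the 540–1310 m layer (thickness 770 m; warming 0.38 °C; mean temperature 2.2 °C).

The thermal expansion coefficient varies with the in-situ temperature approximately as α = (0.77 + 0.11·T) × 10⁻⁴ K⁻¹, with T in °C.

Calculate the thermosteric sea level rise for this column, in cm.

about 16 cm

Layer 1: α = (0.77 + 0.11×22)×10⁻⁴ = 3.19×10⁻⁴ K⁻¹
Layer 2: α = (0.77 + 0.11×14)×10⁻⁴ = 2.31×10⁻⁴ K⁻¹
Layer 3: α = (0.77 + 0.11×2.2)×10⁻⁴ = 1.012×10⁻⁴ K⁻¹
Layer 1: 0.47 × 110 × 3.19×10⁻⁴ = 0.0164923 m
2.31×10⁻⁴ × 1.1 × 430 = 0.109263 m
540–1310 m: 0.38 × 1.012×10⁻⁴ × 770 = 0.02961112 m
Δh = 0.0164923 + 0.109263 + 0.02961112 = 0.15536642 m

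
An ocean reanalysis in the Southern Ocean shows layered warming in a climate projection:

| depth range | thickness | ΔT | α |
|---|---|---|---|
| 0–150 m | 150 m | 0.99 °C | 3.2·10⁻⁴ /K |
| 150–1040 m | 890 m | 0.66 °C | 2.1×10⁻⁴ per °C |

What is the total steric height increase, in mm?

170 mm of thermosteric rise

Layer 1: 3.2×10⁻⁴ × 150 × 0.99 = 0.04752 m
150–1040 m: 890 × 2.1×10⁻⁴ × 0.66 = 0.123354 m
Δh = 0.04752 + 0.123354 = 0.170874 m ≈ 170 mm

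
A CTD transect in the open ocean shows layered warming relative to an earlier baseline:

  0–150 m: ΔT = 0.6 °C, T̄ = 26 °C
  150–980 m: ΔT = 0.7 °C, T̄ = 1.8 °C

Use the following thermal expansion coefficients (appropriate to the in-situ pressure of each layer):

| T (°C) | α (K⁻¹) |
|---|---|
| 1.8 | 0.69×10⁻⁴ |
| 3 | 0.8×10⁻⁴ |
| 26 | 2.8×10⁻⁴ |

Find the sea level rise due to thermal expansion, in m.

Layer 1 at 26 °C → α = 2.8×10⁻⁴ K⁻¹
Layer 2 at 1.8 °C → α = 0.69×10⁻⁴ K⁻¹
0–150 m: 2.8×10⁻⁴ × 0.6 × 150 = 0.02520 m
150–980 m: 0.7 × 830 × 0.69×10⁻⁴ = 0.040089 m
Δh = 0.02520 + 0.040089 = 0.065289 m

Δh = 0.0653 m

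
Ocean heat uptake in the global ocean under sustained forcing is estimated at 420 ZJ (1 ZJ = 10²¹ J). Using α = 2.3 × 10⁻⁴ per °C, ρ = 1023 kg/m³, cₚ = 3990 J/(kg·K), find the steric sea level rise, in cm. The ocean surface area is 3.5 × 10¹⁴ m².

Per unit area: Q = 420×10²¹ / (3.5×10¹⁴) = 1.2×10⁹ J/m²
Δh = αQ/(ρcₚ) = 2.3×10⁻⁴ × 1.2×10⁹ / (1023 × 3990) ≈ 0.067618 m

6.76 cm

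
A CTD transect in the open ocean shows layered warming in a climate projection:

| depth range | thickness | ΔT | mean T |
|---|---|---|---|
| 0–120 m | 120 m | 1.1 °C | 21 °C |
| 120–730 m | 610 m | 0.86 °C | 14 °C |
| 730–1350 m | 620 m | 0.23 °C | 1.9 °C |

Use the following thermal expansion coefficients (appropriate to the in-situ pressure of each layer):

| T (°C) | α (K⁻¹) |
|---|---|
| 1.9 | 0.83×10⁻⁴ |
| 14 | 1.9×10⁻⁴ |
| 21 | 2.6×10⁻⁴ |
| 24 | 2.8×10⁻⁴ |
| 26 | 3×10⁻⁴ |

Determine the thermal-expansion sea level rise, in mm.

Δh ≈ 146 mm

Layer 1 at 21 °C → α = 2.6×10⁻⁴ K⁻¹
Layer 2 at 14 °C → α = 1.9×10⁻⁴ K⁻¹
Layer 3 at 1.9 °C → α = 0.83×10⁻⁴ K⁻¹
Layer 1: 1.1 × 120 × 2.6×10⁻⁴ = 0.03432 m
Layer 2: 0.86 × 1.9×10⁻⁴ × 610 = 0.099674 m
Layer 3: 0.23 × 620 × 0.83×10⁻⁴ = 0.0118358 m
Δh = 0.03432 + 0.099674 + 0.0118358 = 0.1458298 m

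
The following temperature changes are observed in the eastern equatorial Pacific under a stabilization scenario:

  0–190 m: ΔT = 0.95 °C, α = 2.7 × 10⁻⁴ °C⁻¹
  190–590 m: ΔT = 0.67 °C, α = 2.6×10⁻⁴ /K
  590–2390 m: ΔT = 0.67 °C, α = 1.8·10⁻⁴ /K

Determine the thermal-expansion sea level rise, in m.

0–190 m: 190 × 0.95 × 2.7×10⁻⁴ = 0.048735 m
190–590 m: 0.67 × 2.6×10⁻⁴ × 400 = 0.06968 m
590–2390 m: 1.8×10⁻⁴ × 0.67 × 1800 = 0.21708 m
Δh = 0.048735 + 0.06968 + 0.21708 = 0.335495 m

Δh = 0.335 m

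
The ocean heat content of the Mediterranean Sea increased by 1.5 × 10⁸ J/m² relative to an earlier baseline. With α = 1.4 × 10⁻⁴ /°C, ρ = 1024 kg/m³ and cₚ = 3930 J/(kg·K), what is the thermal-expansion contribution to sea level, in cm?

Δh = αQ/(ρcₚ) = 1.4×10⁻⁴ × 1.5×10⁸ / (1024 × 3930) ≈ 0.0052183 m

0.522 cm of thermosteric rise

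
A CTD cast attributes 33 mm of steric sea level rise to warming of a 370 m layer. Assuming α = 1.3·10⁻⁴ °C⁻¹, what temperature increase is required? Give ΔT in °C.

ΔT = Δh/(αH) = 0.033 / (1.3×10⁻⁴ × 370) ≈ 0.6861 °C

about 0.686 °C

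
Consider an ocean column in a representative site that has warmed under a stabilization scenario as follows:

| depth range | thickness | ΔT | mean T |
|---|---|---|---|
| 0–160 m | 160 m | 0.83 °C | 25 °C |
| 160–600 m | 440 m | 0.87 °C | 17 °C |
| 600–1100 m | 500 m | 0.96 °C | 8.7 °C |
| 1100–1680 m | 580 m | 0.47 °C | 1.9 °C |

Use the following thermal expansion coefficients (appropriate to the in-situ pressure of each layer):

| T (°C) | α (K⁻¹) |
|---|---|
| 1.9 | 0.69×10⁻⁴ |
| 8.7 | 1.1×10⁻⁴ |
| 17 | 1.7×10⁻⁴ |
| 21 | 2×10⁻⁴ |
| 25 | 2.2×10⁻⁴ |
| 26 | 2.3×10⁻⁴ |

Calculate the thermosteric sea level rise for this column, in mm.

Layer 1 at 25 °C → α = 2.2×10⁻⁴ K⁻¹
Layer 2 at 17 °C → α = 1.7×10⁻⁴ K⁻¹
Layer 3 at 8.7 °C → α = 1.1×10⁻⁴ K⁻¹
Layer 4 at 1.9 °C → α = 0.69×10⁻⁴ K⁻¹
Layer 1: 0.83 × 160 × 2.2×10⁻⁴ = 0.029216 m
160–600 m: 440 × 1.7×10⁻⁴ × 0.87 = 0.065076 m
1.1×10⁻⁴ × 500 × 0.96 = 0.05280 m
1100–1680 m: 0.69×10⁻⁴ × 580 × 0.47 = 0.0188094 m
Δh = 0.029216 + 0.065076 + 0.05280 + 0.0188094 = 0.1659014 m

about 166 mm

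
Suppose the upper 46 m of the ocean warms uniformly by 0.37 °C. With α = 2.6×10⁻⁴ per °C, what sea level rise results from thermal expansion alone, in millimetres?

Δh = αΔT·H = 2.6×10⁻⁴ × 0.37 × 46 = 0.0044252 m

about 4.43 mm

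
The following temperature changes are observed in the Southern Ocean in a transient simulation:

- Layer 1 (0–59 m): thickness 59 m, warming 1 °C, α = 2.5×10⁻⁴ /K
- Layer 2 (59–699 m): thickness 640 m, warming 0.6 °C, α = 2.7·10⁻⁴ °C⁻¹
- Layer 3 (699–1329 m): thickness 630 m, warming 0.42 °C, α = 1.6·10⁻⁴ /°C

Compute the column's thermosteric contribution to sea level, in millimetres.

Δh = 161 mm

2.5×10⁻⁴ × 59 × 1 = 0.01475 m
59–699 m: 0.6 × 2.7×10⁻⁴ × 640 = 0.10368 m
699–1329 m: 630 × 1.6×10⁻⁴ × 0.42 = 0.042336 m
Δh = 0.01475 + 0.10368 + 0.042336 = 0.160766 m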